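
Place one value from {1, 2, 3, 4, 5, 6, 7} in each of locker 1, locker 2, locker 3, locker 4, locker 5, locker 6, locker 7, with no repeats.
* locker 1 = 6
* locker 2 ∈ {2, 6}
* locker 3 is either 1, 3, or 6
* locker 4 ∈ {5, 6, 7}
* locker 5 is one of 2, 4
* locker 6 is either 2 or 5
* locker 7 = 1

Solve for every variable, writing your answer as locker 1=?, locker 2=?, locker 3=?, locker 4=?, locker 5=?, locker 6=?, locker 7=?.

locker 1 must be 6 (only option left). Remove 6 from locker 2, locker 3, locker 4.
locker 2 has just one choice, so locker 2 = 2. So locker 5, locker 6 can't be 2.
locker 5 has just one choice, so locker 5 = 4.
locker 6 must be 5 (only option left). Remove 5 from locker 4.
That leaves locker 7 = 1. Eliminate 1 elsewhere: locker 3.
locker 3's domain is down to {3}, so locker 3 = 3.
locker 4 has just one choice, so locker 4 = 7.

locker 1=6, locker 2=2, locker 3=3, locker 4=7, locker 5=4, locker 6=5, locker 7=1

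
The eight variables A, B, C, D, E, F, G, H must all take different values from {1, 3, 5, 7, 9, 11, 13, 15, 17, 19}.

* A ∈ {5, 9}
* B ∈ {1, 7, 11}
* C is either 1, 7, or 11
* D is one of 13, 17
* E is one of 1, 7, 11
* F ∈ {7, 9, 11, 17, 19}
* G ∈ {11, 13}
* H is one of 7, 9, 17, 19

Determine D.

17

Among the 8 variables, 5 fits only A (and all 8 values in {1, 5, 7, 9, 11, 13, 17, 19} must be used), so A = 5.
B, C, E between them cover only {1, 7, 11} — a naked triple. Remove those values from F, G, H.
G has just one choice, so G = 13. Eliminate 13 elsewhere: D.
So D = 17.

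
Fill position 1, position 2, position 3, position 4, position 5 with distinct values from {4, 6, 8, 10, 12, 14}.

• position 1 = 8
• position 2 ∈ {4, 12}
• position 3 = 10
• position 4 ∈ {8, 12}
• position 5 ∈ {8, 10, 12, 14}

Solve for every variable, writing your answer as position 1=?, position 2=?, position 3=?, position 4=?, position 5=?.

position 1=8, position 2=4, position 3=10, position 4=12, position 5=14

position 1 must be 8 (only option left). Eliminate 8 elsewhere: position 4, position 5.
That leaves position 3 = 10. Eliminate 10 elsewhere: position 5.
That leaves position 4 = 12. Remove 12 from position 2, position 5.
position 5 must be 14 (only option left).
position 2 has just one choice, so position 2 = 4.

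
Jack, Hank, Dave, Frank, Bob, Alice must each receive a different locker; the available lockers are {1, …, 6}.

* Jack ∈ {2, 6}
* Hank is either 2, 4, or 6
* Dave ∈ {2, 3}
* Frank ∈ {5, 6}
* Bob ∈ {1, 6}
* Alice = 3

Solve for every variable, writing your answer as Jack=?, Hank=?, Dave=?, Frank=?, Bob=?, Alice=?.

Jack=6, Hank=4, Dave=2, Frank=5, Bob=1, Alice=3

Alice has just one choice, so Alice = 3. Strike 3 from Dave.
That leaves Dave = 2. Eliminate 2 elsewhere: Jack, Hank.
Jack has just one choice, so Jack = 6. Remove 6 from Hank, Frank, Bob.
Hank must be 4 (only option left).
That leaves Frank = 5.
Bob must be 1 (only option left).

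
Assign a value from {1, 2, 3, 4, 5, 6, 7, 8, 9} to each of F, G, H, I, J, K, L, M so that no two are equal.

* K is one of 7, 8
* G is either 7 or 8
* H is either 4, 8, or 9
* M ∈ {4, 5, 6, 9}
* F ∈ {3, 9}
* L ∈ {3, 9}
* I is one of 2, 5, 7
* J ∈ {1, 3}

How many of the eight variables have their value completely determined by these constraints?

F and L share exactly the 2 values {3, 9}; by pigeonhole those values go to them, so strike 3, 9 from H, J, M.
That leaves J = 1.
The 2 variables G and K are confined to {7, 8}, which locks those values in; drop them from H, I.
H has just one choice, so H = 4. Strike 4 from M.
Determined: H=4, J=1. The other variables each still have more than one consistent value. That makes 2.

2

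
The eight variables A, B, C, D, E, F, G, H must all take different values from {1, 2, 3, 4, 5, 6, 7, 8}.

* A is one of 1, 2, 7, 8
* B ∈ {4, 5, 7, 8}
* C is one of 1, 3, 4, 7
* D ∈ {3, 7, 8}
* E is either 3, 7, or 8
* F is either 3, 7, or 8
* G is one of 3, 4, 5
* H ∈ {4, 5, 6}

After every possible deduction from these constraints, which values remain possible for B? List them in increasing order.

The 8 variables draw from only 8 values {1, 2, 3, 4, 5, 6, 7, 8}, so each is used; only A can be 2, hence A = 2.
The 7 still-open variables draw from only 7 values {1, 3, 4, 5, 6, 7, 8}, so each is used; only C can be 1, hence C = 1.
The 6 still-open variables together cover exactly {3, 4, 5, 6, 7, 8} — 6 values for 6 variables — and 6 appears only in H's list, so H = 6.
The 3 variables D, E, F are confined to {3, 7, 8}, which locks those values in; drop them from B, G.
No further eliminations apply; B can still be any of 4, 5.

4, 5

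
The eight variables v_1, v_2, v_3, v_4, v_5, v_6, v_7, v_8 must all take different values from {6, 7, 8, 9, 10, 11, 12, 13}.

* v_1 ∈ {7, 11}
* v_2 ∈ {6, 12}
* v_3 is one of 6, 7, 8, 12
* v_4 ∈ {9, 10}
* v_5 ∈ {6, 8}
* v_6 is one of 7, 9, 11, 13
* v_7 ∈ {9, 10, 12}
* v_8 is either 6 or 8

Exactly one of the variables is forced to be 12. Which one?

Among the 8 variables, 13 fits only v_6 (and all 8 values in {6, 7, 8, 9, 10, 11, 12, 13} must be used), so v_6 = 13.
The 7 still-open variables draw from only 7 values {6, 7, 8, 9, 10, 11, 12}, so each is used; only v_1 can be 11, hence v_1 = 11.
The 6 still-open variables draw from only 6 values {6, 7, 8, 9, 10, 12}, so each is used; only v_3 can be 7, hence v_3 = 7.
The 2 variables v_5 and v_8 are confined to {6, 8}, which locks those values in; drop them from v_2.
So 12 goes to v_2.

v_2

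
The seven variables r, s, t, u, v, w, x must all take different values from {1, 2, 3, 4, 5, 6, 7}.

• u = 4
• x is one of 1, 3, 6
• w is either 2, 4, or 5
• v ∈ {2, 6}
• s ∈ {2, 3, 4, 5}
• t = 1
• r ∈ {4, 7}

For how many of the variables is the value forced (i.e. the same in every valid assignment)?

3

t has just one choice, so t = 1. Eliminate 1 elsewhere: x.
u must be 4 (only option left). So r, s, w can't be 4.
r's domain is down to {7}, so r = 7.
Determined: r=7, t=1, u=4. The other variables each still have more than one consistent value. That makes 3.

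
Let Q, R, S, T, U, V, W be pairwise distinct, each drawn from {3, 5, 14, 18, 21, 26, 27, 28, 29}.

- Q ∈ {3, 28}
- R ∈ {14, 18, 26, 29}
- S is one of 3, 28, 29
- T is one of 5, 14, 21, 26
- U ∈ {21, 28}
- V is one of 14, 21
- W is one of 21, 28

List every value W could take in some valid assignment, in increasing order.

U and W between them cover only {21, 28} — a naked pair. Remove those values from Q, S, T, V.
That leaves Q = 3. Eliminate 3 elsewhere: S.
S has just one choice, so S = 29. Remove 29 from R.
V's domain is down to {14}, so V = 14. So R, T can't be 14.
No further eliminations apply; W can still be any of 21, 28.

21, 28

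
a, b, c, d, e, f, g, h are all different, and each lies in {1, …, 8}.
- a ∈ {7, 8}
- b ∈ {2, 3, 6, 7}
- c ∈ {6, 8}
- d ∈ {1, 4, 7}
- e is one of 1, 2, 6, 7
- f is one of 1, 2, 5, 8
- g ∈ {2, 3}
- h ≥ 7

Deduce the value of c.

Among the 8 variables, 4 fits only d (and all 8 values in {1, 2, 3, 4, 5, 6, 7, 8} must be used), so d = 4.
Among the 7 still-open variables, 5 fits only f (and all 7 values in {1, 2, 3, 5, 6, 7, 8} must be used), so f = 5.
The 6 still-open variables together cover exactly {1, 2, 3, 6, 7, 8} — 6 values for 6 variables — and 1 appears only in e's list, so e = 1.
a and h between them cover only {7, 8} — a naked pair. Remove those values from b, c.
So c = 6.

6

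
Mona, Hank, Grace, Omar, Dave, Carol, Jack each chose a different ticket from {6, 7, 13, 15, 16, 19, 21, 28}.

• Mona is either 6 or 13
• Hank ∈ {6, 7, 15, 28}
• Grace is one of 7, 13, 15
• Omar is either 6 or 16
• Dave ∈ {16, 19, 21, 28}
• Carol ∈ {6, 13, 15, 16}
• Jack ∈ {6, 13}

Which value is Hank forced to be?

Mona and Jack between them cover only {6, 13} — a naked pair. Remove those values from Hank, Grace, Omar, Carol.
Omar's domain is down to {16}, so Omar = 16. Remove 16 from Dave, Carol.
Carol must be 15 (only option left). Eliminate 15 elsewhere: Hank, Grace.
That leaves Grace = 7. So Hank can't be 7.
So Hank = 28.

28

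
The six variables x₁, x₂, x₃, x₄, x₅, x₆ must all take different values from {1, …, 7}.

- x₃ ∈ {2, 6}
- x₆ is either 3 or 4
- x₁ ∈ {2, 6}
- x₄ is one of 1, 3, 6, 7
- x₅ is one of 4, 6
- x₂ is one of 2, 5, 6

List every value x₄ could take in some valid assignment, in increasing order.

1, 7

The 2 variables x₁ and x₃ are confined to {2, 6}, which locks those values in; drop them from x₂, x₄, x₅.
x₂'s domain is down to {5}, so x₂ = 5.
That leaves x₅ = 4. Eliminate 4 elsewhere: x₆.
x₆ has just one choice, so x₆ = 3. Remove 3 from x₄.
No further eliminations apply; x₄ can still be any of 1, 7.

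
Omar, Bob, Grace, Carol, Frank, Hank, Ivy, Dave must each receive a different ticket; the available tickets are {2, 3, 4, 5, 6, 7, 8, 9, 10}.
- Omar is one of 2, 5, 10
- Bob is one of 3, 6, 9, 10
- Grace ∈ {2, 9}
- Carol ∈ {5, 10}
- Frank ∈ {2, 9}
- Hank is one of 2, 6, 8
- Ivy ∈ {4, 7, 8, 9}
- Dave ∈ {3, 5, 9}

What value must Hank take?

8

The 2 variables Grace and Frank are confined to {2, 9}, which locks those values in; drop them from Omar, Bob, Hank, Ivy, Dave.
Omar and Carol share exactly the 2 values {5, 10}; by pigeonhole those values go to them, so strike 5, 10 from Bob, Dave.
Dave must be 3 (only option left). Eliminate 3 elsewhere: Bob.
That leaves Bob = 6. So Hank can't be 6.
So Hank = 8.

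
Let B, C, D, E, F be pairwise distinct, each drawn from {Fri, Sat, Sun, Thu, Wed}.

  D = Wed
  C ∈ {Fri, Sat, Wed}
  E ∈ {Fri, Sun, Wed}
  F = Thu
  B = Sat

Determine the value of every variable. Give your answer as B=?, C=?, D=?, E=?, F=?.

B's domain is down to {Sat}, so B = Sat. Eliminate Sat elsewhere: C.
D's domain is down to {Wed}, so D = Wed. So C, E can't be Wed.
F must be Thu (only option left).
C must be Fri (only option left). So E can't be Fri.
E has just one choice, so E = Sun.

B=Sat, C=Fri, D=Wed, E=Sun, F=Thu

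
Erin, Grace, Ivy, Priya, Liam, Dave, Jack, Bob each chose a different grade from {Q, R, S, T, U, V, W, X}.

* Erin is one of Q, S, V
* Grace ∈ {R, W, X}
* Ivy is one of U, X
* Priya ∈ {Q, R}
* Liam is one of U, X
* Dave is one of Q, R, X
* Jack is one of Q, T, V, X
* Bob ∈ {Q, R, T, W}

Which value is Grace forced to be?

W

The 8 variables together cover exactly {Q, R, S, T, U, V, W, X} — 8 values for 8 variables — and S appears only in Erin's list, so Erin = S.
Among the 7 still-open variables, V fits only Jack (and all 7 values in {Q, R, T, U, V, W, X} must be used), so Jack = V.
The 6 still-open variables together cover exactly {Q, R, T, U, W, X} — 6 values for 6 variables — and T appears only in Bob's list, so Bob = T.
The 5 still-open variables draw from only 5 values {Q, R, U, W, X}, so each is used; only Grace can be W, hence Grace = W.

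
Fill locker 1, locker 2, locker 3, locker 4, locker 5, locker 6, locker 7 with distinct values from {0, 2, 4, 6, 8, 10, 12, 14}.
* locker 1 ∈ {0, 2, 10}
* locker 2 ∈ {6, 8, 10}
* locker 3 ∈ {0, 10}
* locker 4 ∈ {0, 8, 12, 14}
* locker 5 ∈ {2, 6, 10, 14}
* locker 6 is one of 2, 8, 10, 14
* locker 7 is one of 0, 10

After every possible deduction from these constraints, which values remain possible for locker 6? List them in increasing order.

The 7 variables draw from only 7 values {0, 2, 6, 8, 10, 12, 14}, so each is used; only locker 4 can be 12, hence locker 4 = 12.
The 2 variables locker 3 and locker 7 are confined to {0, 10}, which locks those values in; drop them from locker 1, locker 2, locker 5, locker 6.
That leaves locker 1 = 2. Eliminate 2 elsewhere: locker 5, locker 6.
No further eliminations apply; locker 6 can still be any of 8, 14.

8, 14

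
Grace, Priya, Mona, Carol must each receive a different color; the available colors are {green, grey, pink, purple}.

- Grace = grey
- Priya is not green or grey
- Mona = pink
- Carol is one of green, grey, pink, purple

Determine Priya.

purple

Grace must be grey (only option left). Eliminate grey elsewhere: Carol.
Mona has just one choice, so Mona = pink. So Priya, Carol can't be pink.
So Priya = purple.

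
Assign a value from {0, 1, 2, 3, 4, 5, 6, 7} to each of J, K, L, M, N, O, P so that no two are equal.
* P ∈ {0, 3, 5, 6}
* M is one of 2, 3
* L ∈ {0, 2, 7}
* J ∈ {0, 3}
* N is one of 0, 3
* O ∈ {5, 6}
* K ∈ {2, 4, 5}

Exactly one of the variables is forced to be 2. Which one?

Among the 7 variables, 4 fits only K (and all 7 values in {0, 2, 3, 4, 5, 6, 7} must be used), so K = 4.
Among the 6 still-open variables, 7 fits only L (and all 6 values in {0, 2, 3, 5, 6, 7} must be used), so L = 7.
Among the 5 still-open variables, 2 fits only M (and all 5 values in {0, 2, 3, 5, 6} must be used), so M = 2.

M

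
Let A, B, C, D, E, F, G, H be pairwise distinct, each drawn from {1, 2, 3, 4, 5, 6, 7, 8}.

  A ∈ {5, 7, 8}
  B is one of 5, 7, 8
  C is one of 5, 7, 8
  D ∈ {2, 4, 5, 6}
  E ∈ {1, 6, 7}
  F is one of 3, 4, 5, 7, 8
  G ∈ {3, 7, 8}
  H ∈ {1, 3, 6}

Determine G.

3

The 8 variables together cover exactly {1, 2, 3, 4, 5, 6, 7, 8} — 8 values for 8 variables — and 2 appears only in D's list, so D = 2.
The 7 still-open variables draw from only 7 values {1, 3, 4, 5, 6, 7, 8}, so each is used; only F can be 4, hence F = 4.
A, B, C between them cover only {5, 7, 8} — a naked triple. Remove those values from E, G.
So G = 3.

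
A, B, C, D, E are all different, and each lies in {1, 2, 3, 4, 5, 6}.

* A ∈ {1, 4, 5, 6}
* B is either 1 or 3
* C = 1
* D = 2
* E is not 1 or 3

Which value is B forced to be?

C must be 1 (only option left). Remove 1 from A, B.
So B = 3.

3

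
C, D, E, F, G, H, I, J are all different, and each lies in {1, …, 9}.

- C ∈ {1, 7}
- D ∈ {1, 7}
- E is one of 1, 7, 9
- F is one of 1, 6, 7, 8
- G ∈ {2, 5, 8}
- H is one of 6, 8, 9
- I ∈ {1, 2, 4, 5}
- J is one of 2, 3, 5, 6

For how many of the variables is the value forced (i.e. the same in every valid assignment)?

C and D between them cover only {1, 7} — a naked pair. Remove those values from E, F, I.
That leaves E = 9. Strike 9 from H.
F and H share exactly the 2 values {6, 8}; by pigeonhole those values go to them, so strike 6, 8 from G, J.
Determined: E=9. The other variables each still have more than one consistent value. That makes 1.

1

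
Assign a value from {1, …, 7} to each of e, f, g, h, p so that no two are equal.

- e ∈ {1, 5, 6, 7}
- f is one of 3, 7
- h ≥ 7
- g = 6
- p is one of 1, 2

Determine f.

3

g's domain is down to {6}, so g = 6. Remove 6 from e.
h has just one choice, so h = 7. Remove 7 from e, f.
So f = 3.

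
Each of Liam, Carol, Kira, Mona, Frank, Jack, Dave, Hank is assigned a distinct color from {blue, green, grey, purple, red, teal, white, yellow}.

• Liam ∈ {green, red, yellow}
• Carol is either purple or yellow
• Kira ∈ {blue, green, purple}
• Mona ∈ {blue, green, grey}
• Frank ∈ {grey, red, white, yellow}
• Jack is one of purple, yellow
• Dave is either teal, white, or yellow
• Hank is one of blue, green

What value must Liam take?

The 8 variables draw from only 8 values {blue, green, grey, purple, red, teal, white, yellow}, so each is used; only Dave can be teal, hence Dave = teal.
The 7 still-open variables draw from only 7 values {blue, green, grey, purple, red, white, yellow}, so each is used; only Frank can be white, hence Frank = white.
The 6 still-open variables draw from only 6 values {blue, green, grey, purple, red, yellow}, so each is used; only Mona can be grey, hence Mona = grey.
Among the 5 still-open variables, red fits only Liam (and all 5 values in {blue, green, purple, red, yellow} must be used), so Liam = red.

red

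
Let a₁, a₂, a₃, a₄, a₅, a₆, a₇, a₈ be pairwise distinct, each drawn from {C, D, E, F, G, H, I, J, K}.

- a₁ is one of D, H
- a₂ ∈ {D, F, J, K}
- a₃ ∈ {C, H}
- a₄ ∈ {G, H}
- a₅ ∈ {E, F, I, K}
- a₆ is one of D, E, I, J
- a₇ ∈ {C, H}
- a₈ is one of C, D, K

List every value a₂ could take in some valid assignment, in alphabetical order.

The 2 variables a₃ and a₇ are confined to {C, H}, which locks those values in; drop them from a₁, a₄, a₈.
a₁'s domain is down to {D}, so a₁ = D. Eliminate D elsewhere: a₂, a₆, a₈.
a₄'s domain is down to {G}, so a₄ = G.
a₈ has just one choice, so a₈ = K. Eliminate K elsewhere: a₂, a₅.
No further eliminations apply; a₂ can still be any of F, J.

F, J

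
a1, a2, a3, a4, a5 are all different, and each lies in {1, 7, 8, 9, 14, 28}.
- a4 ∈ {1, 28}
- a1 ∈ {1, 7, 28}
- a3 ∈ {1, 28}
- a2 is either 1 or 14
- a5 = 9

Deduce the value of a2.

a5 must be 9 (only option left).
The 4 still-open variables together cover exactly {1, 7, 14, 28} — 4 values for 4 variables — and 7 appears only in a1's list, so a1 = 7.
The 3 still-open variables together cover exactly {1, 14, 28} — 3 values for 3 variables — and 14 appears only in a2's list, so a2 = 14.

14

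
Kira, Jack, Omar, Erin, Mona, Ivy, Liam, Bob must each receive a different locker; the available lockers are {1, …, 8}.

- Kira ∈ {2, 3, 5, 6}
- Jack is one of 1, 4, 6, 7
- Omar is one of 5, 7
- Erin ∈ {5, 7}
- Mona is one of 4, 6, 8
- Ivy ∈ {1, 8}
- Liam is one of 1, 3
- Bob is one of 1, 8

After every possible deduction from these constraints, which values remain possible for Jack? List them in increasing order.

The 8 variables together cover exactly {1, 2, 3, 4, 5, 6, 7, 8} — 8 values for 8 variables — and 2 appears only in Kira's list, so Kira = 2.
The 7 still-open variables draw from only 7 values {1, 3, 4, 5, 6, 7, 8}, so each is used; only Liam can be 3, hence Liam = 3.
Omar and Erin between them cover only {5, 7} — a naked pair. Remove those values from Jack.
Ivy and Bob between them cover only {1, 8} — a naked pair. Remove those values from Jack, Mona.
No further eliminations apply; Jack can still be any of 4, 6.

4, 6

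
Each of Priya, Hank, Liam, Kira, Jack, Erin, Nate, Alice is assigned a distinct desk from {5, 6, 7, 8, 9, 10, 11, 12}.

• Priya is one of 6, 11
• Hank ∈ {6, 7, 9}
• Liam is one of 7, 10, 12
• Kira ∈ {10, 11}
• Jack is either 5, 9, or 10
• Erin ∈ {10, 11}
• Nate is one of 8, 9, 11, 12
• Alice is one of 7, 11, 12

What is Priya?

6

The 8 variables draw from only 8 values {5, 6, 7, 8, 9, 10, 11, 12}, so each is used; only Jack can be 5, hence Jack = 5.
The 7 still-open variables draw from only 7 values {6, 7, 8, 9, 10, 11, 12}, so each is used; only Nate can be 8, hence Nate = 8.
The 6 still-open variables together cover exactly {6, 7, 9, 10, 11, 12} — 6 values for 6 variables — and 9 appears only in Hank's list, so Hank = 9.
The 5 still-open variables together cover exactly {6, 7, 10, 11, 12} — 5 values for 5 variables — and 6 appears only in Priya's list, so Priya = 6.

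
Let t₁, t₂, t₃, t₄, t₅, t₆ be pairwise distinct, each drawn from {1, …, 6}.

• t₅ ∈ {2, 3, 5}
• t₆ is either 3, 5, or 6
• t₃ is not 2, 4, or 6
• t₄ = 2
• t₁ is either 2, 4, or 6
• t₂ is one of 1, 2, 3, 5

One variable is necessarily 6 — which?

t₄ has just one choice, so t₄ = 2. Eliminate 2 elsewhere: t₁, t₂, t₅.
The 5 still-open variables draw from only 5 values {1, 3, 4, 5, 6}, so each is used; only t₁ can be 4, hence t₁ = 4.
The 4 still-open variables draw from only 4 values {1, 3, 5, 6}, so each is used; only t₆ can be 6, hence t₆ = 6.

t₆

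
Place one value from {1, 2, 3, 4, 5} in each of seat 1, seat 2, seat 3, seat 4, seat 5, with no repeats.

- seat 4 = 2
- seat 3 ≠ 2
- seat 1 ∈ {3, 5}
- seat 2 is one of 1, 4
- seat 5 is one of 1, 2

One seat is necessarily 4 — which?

seat 4 must be 2 (only option left). Remove 2 from seat 5.
seat 5 must be 1 (only option left). Eliminate 1 elsewhere: seat 2, seat 3.
So 4 goes to seat 2.

seat 2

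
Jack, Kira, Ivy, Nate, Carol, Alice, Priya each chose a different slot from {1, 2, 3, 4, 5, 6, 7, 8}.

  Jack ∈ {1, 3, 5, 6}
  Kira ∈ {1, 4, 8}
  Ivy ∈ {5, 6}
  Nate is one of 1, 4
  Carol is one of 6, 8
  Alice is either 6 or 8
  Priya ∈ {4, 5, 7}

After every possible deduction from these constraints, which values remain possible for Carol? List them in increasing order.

6, 8

The 7 variables draw from only 7 values {1, 3, 4, 5, 6, 7, 8}, so each is used; only Jack can be 3, hence Jack = 3.
The 6 still-open variables draw from only 6 values {1, 4, 5, 6, 7, 8}, so each is used; only Priya can be 7, hence Priya = 7.
The 5 still-open variables draw from only 5 values {1, 4, 5, 6, 8}, so each is used; only Ivy can be 5, hence Ivy = 5.
Carol and Alice share exactly the 2 values {6, 8}; by pigeonhole those values go to them, so strike 6, 8 from Kira.
No further eliminations apply; Carol can still be any of 6, 8.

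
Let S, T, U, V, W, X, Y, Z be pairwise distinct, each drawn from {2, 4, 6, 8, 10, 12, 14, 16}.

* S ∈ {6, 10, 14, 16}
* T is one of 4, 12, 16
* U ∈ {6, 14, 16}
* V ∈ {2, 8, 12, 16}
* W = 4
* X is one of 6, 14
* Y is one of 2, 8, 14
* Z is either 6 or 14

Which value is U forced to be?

16

W has just one choice, so W = 4. So T can't be 4.
The 7 still-open variables together cover exactly {2, 6, 8, 10, 12, 14, 16} — 7 values for 7 variables — and 10 appears only in S's list, so S = 10.
X and Z between them cover only {6, 14} — a naked pair. Remove those values from U, Y.
So U = 16.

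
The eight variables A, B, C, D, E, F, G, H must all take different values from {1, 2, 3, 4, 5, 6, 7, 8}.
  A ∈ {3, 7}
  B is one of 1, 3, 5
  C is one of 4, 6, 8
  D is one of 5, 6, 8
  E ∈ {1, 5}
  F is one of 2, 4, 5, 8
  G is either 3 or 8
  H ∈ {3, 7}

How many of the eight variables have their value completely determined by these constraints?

4

Among the 8 variables, 2 fits only F (and all 8 values in {1, 2, 3, 4, 5, 6, 7, 8} must be used), so F = 2.
Among the 7 still-open variables, 4 fits only C (and all 7 values in {1, 3, 4, 5, 6, 7, 8} must be used), so C = 4.
Among the 6 still-open variables, 6 fits only D (and all 6 values in {1, 3, 5, 6, 7, 8} must be used), so D = 6.
Among the 5 still-open variables, 8 fits only G (and all 5 values in {1, 3, 5, 7, 8} must be used), so G = 8.
The 2 variables A and H are confined to {3, 7}, which locks those values in; drop them from B.
Determined: C=4, D=6, F=2, G=8. The other variables each still have more than one consistent value. That makes 4.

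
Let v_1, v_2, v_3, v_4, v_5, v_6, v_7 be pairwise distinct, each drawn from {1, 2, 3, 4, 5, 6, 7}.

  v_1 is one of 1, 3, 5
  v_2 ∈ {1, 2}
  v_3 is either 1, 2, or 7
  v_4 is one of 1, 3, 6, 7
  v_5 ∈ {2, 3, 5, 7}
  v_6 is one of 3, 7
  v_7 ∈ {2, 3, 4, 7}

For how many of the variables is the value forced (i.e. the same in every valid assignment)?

2

The 7 variables together cover exactly {1, 2, 3, 4, 5, 6, 7} — 7 values for 7 variables — and 4 appears only in v_7's list, so v_7 = 4.
The 6 still-open variables draw from only 6 values {1, 2, 3, 5, 6, 7}, so each is used; only v_4 can be 6, hence v_4 = 6.
Determined: v_4=6, v_7=4. The other variables each still have more than one consistent value. That makes 2.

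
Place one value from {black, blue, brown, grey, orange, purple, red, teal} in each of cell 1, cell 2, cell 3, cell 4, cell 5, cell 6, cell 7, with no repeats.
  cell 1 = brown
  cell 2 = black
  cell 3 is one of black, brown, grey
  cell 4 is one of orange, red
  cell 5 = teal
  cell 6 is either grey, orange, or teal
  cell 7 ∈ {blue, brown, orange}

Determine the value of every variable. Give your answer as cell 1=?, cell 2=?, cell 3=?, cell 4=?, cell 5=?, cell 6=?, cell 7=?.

cell 1=brown, cell 2=black, cell 3=grey, cell 4=red, cell 5=teal, cell 6=orange, cell 7=blue

cell 1 has just one choice, so cell 1 = brown. Strike brown from cell 3, cell 7.
cell 2 must be black (only option left). Strike black from cell 3.
cell 3 has just one choice, so cell 3 = grey. Strike grey from cell 6.
That leaves cell 5 = teal. Strike teal from cell 6.
cell 6 must be orange (only option left). Remove orange from cell 4, cell 7.
That leaves cell 7 = blue.
That leaves cell 4 = red.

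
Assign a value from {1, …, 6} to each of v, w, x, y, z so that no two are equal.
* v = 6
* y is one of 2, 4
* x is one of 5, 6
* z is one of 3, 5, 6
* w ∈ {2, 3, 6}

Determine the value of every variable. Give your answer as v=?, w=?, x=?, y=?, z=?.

v=6, w=2, x=5, y=4, z=3

v's domain is down to {6}, so v = 6. Strike 6 from w, x, z.
That leaves x = 5. Remove 5 from z.
z must be 3 (only option left). Remove 3 from w.
That leaves w = 2. Eliminate 2 elsewhere: y.
y must be 4 (only option left).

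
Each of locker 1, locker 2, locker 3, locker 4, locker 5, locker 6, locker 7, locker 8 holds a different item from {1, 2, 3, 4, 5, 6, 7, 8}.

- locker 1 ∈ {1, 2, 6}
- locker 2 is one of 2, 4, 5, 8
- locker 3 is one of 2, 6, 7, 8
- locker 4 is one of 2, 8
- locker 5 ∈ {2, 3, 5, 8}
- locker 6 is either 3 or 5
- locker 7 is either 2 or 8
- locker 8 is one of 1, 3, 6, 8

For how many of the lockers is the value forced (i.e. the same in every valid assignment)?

Among the 8 variables, 4 fits only locker 2 (and all 8 values in {1, 2, 3, 4, 5, 6, 7, 8} must be used), so locker 2 = 4.
The 7 still-open variables together cover exactly {1, 2, 3, 5, 6, 7, 8} — 7 values for 7 variables — and 7 appears only in locker 3's list, so locker 3 = 7.
The 2 variables locker 4 and locker 7 are confined to {2, 8}, which locks those values in; drop them from locker 1, locker 5, locker 8.
The 2 variables locker 5 and locker 6 are confined to {3, 5}, which locks those values in; drop them from locker 8.
Determined: locker 2=4, locker 3=7. The other lockers each still have more than one consistent value. That makes 2.

2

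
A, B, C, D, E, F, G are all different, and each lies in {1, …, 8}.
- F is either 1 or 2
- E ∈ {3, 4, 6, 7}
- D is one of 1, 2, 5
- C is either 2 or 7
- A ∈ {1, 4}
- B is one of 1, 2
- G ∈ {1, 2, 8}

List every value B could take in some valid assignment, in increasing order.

The 2 variables B and F are confined to {1, 2}, which locks those values in; drop them from A, C, D, G.
That leaves A = 4. Strike 4 from E.
C must be 7 (only option left). Eliminate 7 elsewhere: E.
D's domain is down to {5}, so D = 5.
That leaves G = 8.
No further eliminations apply; B can still be any of 1, 2.

1, 2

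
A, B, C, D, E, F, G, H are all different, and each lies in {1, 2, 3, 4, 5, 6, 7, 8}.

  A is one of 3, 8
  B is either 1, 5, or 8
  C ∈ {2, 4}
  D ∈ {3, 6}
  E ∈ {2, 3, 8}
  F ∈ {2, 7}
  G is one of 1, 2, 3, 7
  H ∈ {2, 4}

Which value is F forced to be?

7

The 8 variables draw from only 8 values {1, 2, 3, 4, 5, 6, 7, 8}, so each is used; only B can be 5, hence B = 5.
Among the 7 still-open variables, 1 fits only G (and all 7 values in {1, 2, 3, 4, 6, 7, 8} must be used), so G = 1.
The 6 still-open variables draw from only 6 values {2, 3, 4, 6, 7, 8}, so each is used; only D can be 6, hence D = 6.
Among the 5 still-open variables, 7 fits only F (and all 5 values in {2, 3, 4, 7, 8} must be used), so F = 7.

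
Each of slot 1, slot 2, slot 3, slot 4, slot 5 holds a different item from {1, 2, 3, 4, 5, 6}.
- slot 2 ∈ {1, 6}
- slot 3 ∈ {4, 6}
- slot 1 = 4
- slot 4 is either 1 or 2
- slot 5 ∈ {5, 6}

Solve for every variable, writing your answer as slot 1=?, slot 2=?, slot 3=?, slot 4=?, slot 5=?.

slot 1's domain is down to {4}, so slot 1 = 4. Eliminate 4 elsewhere: slot 3.
slot 3's domain is down to {6}, so slot 3 = 6. Eliminate 6 elsewhere: slot 2, slot 5.
That leaves slot 5 = 5.
That leaves slot 2 = 1. So slot 4 can't be 1.
slot 4 has just one choice, so slot 4 = 2.

slot 1=4, slot 2=1, slot 3=6, slot 4=2, slot 5=5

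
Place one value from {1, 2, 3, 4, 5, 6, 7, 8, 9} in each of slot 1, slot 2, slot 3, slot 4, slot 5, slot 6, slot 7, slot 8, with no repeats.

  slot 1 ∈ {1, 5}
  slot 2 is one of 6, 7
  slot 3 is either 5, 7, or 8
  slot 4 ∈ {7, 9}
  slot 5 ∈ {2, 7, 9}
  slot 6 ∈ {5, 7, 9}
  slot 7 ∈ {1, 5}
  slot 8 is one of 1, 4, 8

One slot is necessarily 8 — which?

slot 3

Among the 8 variables, 2 fits only slot 5 (and all 8 values in {1, 2, 4, 5, 6, 7, 8, 9} must be used), so slot 5 = 2.
Among the 7 still-open variables, 4 fits only slot 8 (and all 7 values in {1, 4, 5, 6, 7, 8, 9} must be used), so slot 8 = 4.
The 6 still-open variables draw from only 6 values {1, 5, 6, 7, 8, 9}, so each is used; only slot 2 can be 6, hence slot 2 = 6.
Among the 5 still-open variables, 8 fits only slot 3 (and all 5 values in {1, 5, 7, 8, 9} must be used), so slot 3 = 8.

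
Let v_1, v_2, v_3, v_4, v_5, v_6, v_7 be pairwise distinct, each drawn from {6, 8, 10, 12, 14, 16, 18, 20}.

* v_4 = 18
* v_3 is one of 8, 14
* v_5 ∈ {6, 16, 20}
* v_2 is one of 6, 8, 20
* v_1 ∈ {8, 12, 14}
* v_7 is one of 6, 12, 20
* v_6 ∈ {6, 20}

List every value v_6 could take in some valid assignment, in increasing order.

v_4 has just one choice, so v_4 = 18.
The 6 still-open variables draw from only 6 values {6, 8, 12, 14, 16, 20}, so each is used; only v_5 can be 16, hence v_5 = 16.
No further eliminations apply; v_6 can still be any of 6, 20.

6, 20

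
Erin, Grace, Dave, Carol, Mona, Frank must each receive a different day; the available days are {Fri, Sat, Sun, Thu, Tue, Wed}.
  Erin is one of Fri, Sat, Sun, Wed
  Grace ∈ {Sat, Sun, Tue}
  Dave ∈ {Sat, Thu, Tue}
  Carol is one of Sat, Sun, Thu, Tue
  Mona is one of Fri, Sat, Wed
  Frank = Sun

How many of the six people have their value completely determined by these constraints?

Frank has just one choice, so Frank = Sun. So Erin, Grace, Carol can't be Sun.
The 3 variables Grace, Dave, Carol are confined to {Sat, Thu, Tue}, which locks those values in; drop them from Erin, Mona.
Determined: Frank=Sun. The other people each still have more than one consistent value. That makes 1.

1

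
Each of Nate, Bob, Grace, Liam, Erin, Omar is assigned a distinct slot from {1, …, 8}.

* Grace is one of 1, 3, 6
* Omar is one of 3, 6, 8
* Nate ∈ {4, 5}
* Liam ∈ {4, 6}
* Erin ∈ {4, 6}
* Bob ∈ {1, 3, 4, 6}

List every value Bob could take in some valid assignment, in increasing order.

The 6 variables together cover exactly {1, 3, 4, 5, 6, 8} — 6 values for 6 variables — and 5 appears only in Nate's list, so Nate = 5.
The 5 still-open variables together cover exactly {1, 3, 4, 6, 8} — 5 values for 5 variables — and 8 appears only in Omar's list, so Omar = 8.
Liam and Erin share exactly the 2 values {4, 6}; by pigeonhole those values go to them, so strike 4, 6 from Bob, Grace.
No further eliminations apply; Bob can still be any of 1, 3.

1, 3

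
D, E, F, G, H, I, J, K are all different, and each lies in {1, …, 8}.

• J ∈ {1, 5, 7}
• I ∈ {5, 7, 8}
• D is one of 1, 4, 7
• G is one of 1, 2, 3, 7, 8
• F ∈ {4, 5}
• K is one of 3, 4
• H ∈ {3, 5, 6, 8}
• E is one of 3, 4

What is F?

Among the 8 variables, 2 fits only G (and all 8 values in {1, 2, 3, 4, 5, 6, 7, 8} must be used), so G = 2.
Among the 7 still-open variables, 6 fits only H (and all 7 values in {1, 3, 4, 5, 6, 7, 8} must be used), so H = 6.
The 6 still-open variables together cover exactly {1, 3, 4, 5, 7, 8} — 6 values for 6 variables — and 8 appears only in I's list, so I = 8.
E and K between them cover only {3, 4} — a naked pair. Remove those values from D, F.
So F = 5.

5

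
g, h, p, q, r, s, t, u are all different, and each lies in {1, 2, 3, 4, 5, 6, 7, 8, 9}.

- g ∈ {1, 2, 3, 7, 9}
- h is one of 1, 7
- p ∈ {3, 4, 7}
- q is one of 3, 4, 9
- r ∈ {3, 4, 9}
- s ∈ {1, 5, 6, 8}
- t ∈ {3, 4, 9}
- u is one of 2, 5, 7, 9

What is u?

5

q, r, t between them cover only {3, 4, 9} — a naked triple. Remove those values from g, p, u.
p's domain is down to {7}, so p = 7. So g, h, u can't be 7.
That leaves h = 1. So g, s can't be 1.
That leaves g = 2. So u can't be 2.
So u = 5.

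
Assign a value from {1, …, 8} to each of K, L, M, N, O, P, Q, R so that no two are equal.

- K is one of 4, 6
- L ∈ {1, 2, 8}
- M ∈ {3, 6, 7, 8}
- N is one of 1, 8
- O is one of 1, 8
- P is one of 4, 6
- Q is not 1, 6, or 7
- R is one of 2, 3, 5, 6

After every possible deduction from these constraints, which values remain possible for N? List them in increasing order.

The 8 variables draw from only 8 values {1, 2, 3, 4, 5, 6, 7, 8}, so each is used; only M can be 7, hence M = 7.
K and P between them cover only {4, 6} — a naked pair. Remove those values from Q, R.
N and O share exactly the 2 values {1, 8}; by pigeonhole those values go to them, so strike 1, 8 from L, Q.
That leaves L = 2. Eliminate 2 elsewhere: Q, R.
No further eliminations apply; N can still be any of 1, 8.

1, 8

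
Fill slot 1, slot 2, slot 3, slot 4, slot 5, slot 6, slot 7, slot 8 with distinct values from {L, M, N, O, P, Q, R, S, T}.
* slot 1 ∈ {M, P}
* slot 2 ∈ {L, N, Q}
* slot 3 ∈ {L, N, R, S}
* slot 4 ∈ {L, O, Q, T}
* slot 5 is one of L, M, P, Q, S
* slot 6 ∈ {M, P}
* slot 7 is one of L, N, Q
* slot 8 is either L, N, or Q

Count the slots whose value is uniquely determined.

The 2 variables slot 1 and slot 6 are confined to {M, P}, which locks those values in; drop them from slot 5.
The 3 variables slot 2, slot 7, slot 8 are confined to {L, N, Q}, which locks those values in; drop them from slot 3, slot 4, slot 5.
That leaves slot 5 = S. So slot 3 can't be S.
slot 3 has just one choice, so slot 3 = R.
Determined: slot 3=R, slot 5=S. The other slots each still have more than one consistent value. That makes 2.

2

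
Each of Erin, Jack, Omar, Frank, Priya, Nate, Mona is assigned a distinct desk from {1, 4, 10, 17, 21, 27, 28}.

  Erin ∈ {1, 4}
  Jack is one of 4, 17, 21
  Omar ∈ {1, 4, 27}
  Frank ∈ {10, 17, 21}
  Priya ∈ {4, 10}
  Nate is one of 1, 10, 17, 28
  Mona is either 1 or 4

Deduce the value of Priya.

10

The 7 variables draw from only 7 values {1, 4, 10, 17, 21, 27, 28}, so each is used; only Omar can be 27, hence Omar = 27.
The 6 still-open variables draw from only 6 values {1, 4, 10, 17, 21, 28}, so each is used; only Nate can be 28, hence Nate = 28.
Erin and Mona share exactly the 2 values {1, 4}; by pigeonhole those values go to them, so strike 1, 4 from Jack, Priya.
So Priya = 10.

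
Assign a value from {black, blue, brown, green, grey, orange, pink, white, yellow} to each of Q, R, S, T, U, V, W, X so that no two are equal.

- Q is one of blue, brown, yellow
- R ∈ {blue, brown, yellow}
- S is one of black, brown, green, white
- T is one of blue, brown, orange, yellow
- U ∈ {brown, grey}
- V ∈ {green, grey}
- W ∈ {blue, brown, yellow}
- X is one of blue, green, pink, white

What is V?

green

Q, R, W share exactly the 3 values {blue, brown, yellow}; by pigeonhole those values go to them, so strike blue, brown, yellow from S, T, U, X.
T's domain is down to {orange}, so T = orange.
U's domain is down to {grey}, so U = grey. So V can't be grey.
So V = green.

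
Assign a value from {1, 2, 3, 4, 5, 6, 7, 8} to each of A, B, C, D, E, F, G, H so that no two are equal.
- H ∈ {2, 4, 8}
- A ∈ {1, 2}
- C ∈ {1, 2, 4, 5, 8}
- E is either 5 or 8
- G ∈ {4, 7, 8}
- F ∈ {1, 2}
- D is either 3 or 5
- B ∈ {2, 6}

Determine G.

7

Among the 8 variables, 3 fits only D (and all 8 values in {1, 2, 3, 4, 5, 6, 7, 8} must be used), so D = 3.
Among the 7 still-open variables, 6 fits only B (and all 7 values in {1, 2, 4, 5, 6, 7, 8} must be used), so B = 6.
The 6 still-open variables draw from only 6 values {1, 2, 4, 5, 7, 8}, so each is used; only G can be 7, hence G = 7.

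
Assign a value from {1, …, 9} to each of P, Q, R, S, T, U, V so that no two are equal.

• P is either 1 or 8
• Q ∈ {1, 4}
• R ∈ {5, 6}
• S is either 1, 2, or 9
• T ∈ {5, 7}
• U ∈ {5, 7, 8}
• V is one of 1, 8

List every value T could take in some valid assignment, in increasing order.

5, 7

The 2 variables P and V are confined to {1, 8}, which locks those values in; drop them from Q, S, U.
Q must be 4 (only option left).
The 2 variables T and U are confined to {5, 7}, which locks those values in; drop them from R.
R has just one choice, so R = 6.
No further eliminations apply; T can still be any of 5, 7.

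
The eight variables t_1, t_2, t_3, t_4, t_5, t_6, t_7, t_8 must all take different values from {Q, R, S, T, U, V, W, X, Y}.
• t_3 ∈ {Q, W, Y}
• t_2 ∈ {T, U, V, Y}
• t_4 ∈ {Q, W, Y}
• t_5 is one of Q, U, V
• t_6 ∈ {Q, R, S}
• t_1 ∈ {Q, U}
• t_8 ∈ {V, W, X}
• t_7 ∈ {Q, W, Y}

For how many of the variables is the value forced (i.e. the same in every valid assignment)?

4

The 3 variables t_3, t_4, t_7 are confined to {Q, W, Y}, which locks those values in; drop them from t_1, t_2, t_5, t_6, t_8.
t_1's domain is down to {U}, so t_1 = U. Strike U from t_2, t_5.
t_5's domain is down to {V}, so t_5 = V. Remove V from t_2, t_8.
That leaves t_8 = X.
t_2 has just one choice, so t_2 = T.
Determined: t_1=U, t_2=T, t_5=V, t_8=X. The other variables each still have more than one consistent value. That makes 4.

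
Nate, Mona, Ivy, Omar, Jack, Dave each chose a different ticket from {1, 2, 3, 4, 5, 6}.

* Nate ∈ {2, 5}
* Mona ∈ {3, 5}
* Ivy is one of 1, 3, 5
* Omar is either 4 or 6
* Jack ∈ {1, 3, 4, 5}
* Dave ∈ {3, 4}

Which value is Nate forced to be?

2

Among the 6 variables, 2 fits only Nate (and all 6 values in {1, 2, 3, 4, 5, 6} must be used), so Nate = 2.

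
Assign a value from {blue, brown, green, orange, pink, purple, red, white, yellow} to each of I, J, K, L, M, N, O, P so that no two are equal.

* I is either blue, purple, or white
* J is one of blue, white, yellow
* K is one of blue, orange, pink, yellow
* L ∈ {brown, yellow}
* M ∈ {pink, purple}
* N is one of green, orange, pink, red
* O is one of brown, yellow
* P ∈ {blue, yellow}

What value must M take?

L and O between them cover only {brown, yellow} — a naked pair. Remove those values from J, K, P.
That leaves P = blue. Strike blue from I, J, K.
That leaves J = white. So I can't be white.
I has just one choice, so I = purple. Remove purple from M.
So M = pink.

pink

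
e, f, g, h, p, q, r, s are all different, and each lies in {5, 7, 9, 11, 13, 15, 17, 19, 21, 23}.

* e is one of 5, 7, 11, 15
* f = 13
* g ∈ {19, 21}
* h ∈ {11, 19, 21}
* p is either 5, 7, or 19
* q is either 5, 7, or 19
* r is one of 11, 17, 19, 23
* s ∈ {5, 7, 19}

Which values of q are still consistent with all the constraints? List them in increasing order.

f's domain is down to {13}, so f = 13.
The 3 variables p, q, s are confined to {5, 7, 19}, which locks those values in; drop them from e, g, h, r.
g's domain is down to {21}, so g = 21. Remove 21 from h.
h's domain is down to {11}, so h = 11. Strike 11 from e, r.
e must be 15 (only option left).
No further eliminations apply; q can still be any of 5, 7, 19.

5, 7, 19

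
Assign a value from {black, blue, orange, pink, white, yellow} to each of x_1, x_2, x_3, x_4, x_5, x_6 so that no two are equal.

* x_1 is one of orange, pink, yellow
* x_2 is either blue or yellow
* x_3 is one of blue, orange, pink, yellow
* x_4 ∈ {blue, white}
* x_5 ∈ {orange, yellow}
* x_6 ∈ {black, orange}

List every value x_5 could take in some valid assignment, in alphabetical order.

orange, yellow

The 6 variables draw from only 6 values {black, blue, orange, pink, white, yellow}, so each is used; only x_6 can be black, hence x_6 = black.
The 5 still-open variables draw from only 5 values {blue, orange, pink, white, yellow}, so each is used; only x_4 can be white, hence x_4 = white.
No further eliminations apply; x_5 can still be any of orange, yellow.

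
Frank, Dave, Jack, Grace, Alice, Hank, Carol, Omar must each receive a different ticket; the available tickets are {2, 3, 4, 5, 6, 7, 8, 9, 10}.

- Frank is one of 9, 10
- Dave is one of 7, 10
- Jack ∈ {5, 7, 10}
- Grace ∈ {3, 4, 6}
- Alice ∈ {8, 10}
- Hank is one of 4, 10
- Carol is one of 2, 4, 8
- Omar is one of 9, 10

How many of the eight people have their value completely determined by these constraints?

Frank and Omar between them cover only {9, 10} — a naked pair. Remove those values from Dave, Jack, Alice, Hank.
Dave's domain is down to {7}, so Dave = 7. Strike 7 from Jack.
Jack has just one choice, so Jack = 5.
Alice must be 8 (only option left). So Carol can't be 8.
That leaves Hank = 4. Strike 4 from Grace, Carol.
Carol's domain is down to {2}, so Carol = 2.
Determined: Dave=7, Jack=5, Alice=8, Hank=4, Carol=2. The other people each still have more than one consistent value. That makes 5.

5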